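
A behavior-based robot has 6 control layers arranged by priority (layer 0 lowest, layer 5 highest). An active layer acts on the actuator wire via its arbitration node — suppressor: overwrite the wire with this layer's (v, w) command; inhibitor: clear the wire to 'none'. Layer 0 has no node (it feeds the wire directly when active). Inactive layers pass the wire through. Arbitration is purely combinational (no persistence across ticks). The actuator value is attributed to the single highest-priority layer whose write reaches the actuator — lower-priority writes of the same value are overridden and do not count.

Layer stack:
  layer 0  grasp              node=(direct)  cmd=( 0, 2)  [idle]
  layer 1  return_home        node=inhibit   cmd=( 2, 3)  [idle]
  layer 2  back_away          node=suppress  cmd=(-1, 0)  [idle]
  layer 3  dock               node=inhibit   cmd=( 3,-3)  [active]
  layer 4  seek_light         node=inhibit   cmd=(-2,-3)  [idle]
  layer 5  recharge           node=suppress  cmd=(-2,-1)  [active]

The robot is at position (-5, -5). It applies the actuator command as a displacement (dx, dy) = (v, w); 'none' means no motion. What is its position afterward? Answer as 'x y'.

layer 0 (grasp) idle — none
layer 1 (return_home) idle — unchanged: none
layer 2 (back_away) idle — unchanged: none
layer 3 (dock) active — inhibits: none
layer 4 (seek_light) idle — unchanged: none
layer 5 (recharge) active — suppresses: (-2, -1)
→ actuator (-2, -1)
position: (-5, -5) + (-2, -1) = (-7, -6)

-7 -6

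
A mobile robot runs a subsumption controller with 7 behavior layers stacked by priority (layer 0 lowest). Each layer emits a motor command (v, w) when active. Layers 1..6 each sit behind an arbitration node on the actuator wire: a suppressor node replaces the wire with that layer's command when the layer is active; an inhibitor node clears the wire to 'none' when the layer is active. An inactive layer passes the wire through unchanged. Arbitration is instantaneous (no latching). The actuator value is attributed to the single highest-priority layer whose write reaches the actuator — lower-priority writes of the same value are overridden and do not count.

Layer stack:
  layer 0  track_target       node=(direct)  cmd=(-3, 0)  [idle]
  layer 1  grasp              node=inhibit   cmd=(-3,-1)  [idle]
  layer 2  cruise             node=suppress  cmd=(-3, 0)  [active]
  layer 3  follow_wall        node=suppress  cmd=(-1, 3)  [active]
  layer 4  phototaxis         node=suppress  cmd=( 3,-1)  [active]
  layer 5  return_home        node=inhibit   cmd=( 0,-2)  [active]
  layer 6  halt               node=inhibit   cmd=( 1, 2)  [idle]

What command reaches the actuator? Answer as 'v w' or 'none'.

none

L0 track_target: idle → wire = none
L1 grasp: idle → wire stays none
L2 cruise: active, suppressor → wire = (-3, 0)
L3 follow_wall: active, suppressor → wire = (-1, 3)
L4 phototaxis: active, suppressor → wire = (3, -1)
L5 return_home: active, inhibitor → wire = none
L6 halt: idle → wire stays none
actuator = none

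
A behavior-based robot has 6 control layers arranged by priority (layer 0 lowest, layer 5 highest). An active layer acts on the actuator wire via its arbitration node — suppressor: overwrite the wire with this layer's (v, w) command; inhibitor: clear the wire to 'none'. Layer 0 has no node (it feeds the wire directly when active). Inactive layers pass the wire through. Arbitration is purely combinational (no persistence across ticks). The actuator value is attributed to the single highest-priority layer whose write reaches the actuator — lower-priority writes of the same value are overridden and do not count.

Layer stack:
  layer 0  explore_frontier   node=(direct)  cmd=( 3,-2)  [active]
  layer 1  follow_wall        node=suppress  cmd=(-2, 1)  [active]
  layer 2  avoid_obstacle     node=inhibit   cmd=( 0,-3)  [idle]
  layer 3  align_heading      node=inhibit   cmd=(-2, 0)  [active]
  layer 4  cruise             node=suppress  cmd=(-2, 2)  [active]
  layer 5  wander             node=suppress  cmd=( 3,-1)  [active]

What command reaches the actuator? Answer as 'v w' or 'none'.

layer 0 (explore_frontier) active — direct: (3, -2)
layer 1 (follow_wall) active — suppresses: (-2, 1)
layer 2 (avoid_obstacle) idle — unchanged: (-2, 1)
layer 3 (align_heading) active — inhibits: none
layer 4 (cruise) active — suppresses: (-2, 2)
layer 5 (wander) active — suppresses: (3, -1)
→ actuator (3, -1)

3 -1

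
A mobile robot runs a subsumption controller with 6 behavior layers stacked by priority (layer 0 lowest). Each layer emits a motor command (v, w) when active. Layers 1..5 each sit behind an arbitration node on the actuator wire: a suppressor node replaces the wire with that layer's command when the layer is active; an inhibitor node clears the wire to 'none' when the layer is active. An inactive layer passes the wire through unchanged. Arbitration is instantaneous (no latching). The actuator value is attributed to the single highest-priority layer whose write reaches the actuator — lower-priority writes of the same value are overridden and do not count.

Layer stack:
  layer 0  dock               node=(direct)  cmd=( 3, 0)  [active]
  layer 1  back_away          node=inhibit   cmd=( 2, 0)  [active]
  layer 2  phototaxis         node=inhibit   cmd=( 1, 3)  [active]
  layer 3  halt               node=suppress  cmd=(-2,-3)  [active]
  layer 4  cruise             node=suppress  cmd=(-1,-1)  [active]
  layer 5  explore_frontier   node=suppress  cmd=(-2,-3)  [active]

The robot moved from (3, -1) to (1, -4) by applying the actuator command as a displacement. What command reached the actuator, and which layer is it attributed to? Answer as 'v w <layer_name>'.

displacement = (1, -4) − (3, -1) = (-2, -3)
L0 dock: active, feeds wire = (3, 0)
L1 back_away: active, inhibitor → wire = none
L2 phototaxis: active, inhibitor → wire = none
L3 halt: active, suppressor → wire = (-2, -3)
L4 cruise: active, suppressor → wire = (-1, -1)
L5 explore_frontier: active, suppressor → wire = (-2, -3)
actuator = (-2, -3) — from layer 5 (explore_frontier)

-2 -3 explore_frontier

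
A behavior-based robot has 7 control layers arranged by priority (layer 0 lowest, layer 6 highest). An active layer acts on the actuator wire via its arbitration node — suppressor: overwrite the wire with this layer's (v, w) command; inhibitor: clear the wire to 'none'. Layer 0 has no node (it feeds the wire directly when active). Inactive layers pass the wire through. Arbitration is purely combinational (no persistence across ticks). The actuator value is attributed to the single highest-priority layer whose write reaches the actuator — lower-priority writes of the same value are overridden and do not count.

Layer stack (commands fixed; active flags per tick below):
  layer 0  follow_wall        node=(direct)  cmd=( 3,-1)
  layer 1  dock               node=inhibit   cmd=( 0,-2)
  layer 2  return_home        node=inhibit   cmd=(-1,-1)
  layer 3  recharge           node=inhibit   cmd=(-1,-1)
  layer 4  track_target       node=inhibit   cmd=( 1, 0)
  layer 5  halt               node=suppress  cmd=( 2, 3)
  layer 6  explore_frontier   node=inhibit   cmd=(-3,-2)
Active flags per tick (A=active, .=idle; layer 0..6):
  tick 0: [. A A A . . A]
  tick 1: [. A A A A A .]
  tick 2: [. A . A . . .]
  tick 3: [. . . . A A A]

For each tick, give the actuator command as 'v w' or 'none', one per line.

none
2 3
none
none

tick 0:
  [0] follow_wall off; wire := none
  [1] dock on (inhibit); wire := none
  [2] return_home on (inhibit); wire := none
  [3] recharge on (inhibit); wire := none
  [4] track_target off; pass none
  [5] halt off; pass none
  [6] explore_frontier on (inhibit); wire := none
  output none
tick 1:
  [0] follow_wall off; wire := none
  [1] dock on (inhibit); wire := none
  [2] return_home on (inhibit); wire := none
  [3] recharge on (inhibit); wire := none
  [4] track_target on (inhibit); wire := none
  [5] halt on (suppress); wire := (2, 3)
  [6] explore_frontier off; pass (2, 3)
  output (2, 3)
tick 2:
  [0] follow_wall off; wire := none
  [1] dock on (inhibit); wire := none
  [2] return_home off; pass none
  [3] recharge on (inhibit); wire := none
  [4] track_target off; pass none
  [5] halt off; pass none
  [6] explore_frontier off; pass none
  output none
tick 3:
  [0] follow_wall off; wire := none
  [1] dock off; pass none
  [2] return_home off; pass none
  [3] recharge off; pass none
  [4] track_target on (inhibit); wire := none
  [5] halt on (suppress); wire := (2, 3)
  [6] explore_frontier on (inhibit); wire := none
  output none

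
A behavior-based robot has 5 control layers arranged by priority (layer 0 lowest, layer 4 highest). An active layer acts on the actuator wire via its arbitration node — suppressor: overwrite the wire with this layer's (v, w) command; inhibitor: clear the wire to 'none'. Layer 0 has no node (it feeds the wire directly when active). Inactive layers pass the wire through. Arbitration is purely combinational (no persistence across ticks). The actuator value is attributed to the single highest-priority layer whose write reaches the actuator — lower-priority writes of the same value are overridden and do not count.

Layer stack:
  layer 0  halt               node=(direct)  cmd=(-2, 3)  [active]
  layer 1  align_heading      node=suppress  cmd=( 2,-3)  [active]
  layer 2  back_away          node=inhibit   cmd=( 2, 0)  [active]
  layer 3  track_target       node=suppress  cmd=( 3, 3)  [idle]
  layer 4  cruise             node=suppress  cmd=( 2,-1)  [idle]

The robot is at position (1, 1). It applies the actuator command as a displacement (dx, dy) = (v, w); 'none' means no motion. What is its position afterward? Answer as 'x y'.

1 1

[0] halt on; wire := (-2, 3)
[1] align_heading on (suppress); wire := (2, -3)
[2] back_away on (inhibit); wire := none
[3] track_target off; pass none
[4] cruise off; pass none
output none
position: (1, 1) + none = (1, 1)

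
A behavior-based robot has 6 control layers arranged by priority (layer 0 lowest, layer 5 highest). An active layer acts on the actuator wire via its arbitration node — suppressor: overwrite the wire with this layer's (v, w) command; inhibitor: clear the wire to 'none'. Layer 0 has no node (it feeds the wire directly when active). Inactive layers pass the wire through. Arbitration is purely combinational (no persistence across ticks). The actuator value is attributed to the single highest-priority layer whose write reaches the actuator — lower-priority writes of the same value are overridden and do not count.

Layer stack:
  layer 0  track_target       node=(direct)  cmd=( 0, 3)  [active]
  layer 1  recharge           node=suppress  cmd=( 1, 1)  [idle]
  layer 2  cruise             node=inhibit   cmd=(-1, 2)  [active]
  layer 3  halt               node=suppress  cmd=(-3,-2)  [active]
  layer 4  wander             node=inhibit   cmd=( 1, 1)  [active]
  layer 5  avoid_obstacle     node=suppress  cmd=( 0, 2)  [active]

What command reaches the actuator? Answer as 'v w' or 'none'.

0 2

layer 0 (track_target) active — direct: (0, 3)
layer 1 (recharge) idle — unchanged: (0, 3)
layer 2 (cruise) active — inhibits: none
layer 3 (halt) active — suppresses: (-3, -2)
layer 4 (wander) active — inhibits: none
layer 5 (avoid_obstacle) active — suppresses: (0, 2)
→ actuator (0, 2)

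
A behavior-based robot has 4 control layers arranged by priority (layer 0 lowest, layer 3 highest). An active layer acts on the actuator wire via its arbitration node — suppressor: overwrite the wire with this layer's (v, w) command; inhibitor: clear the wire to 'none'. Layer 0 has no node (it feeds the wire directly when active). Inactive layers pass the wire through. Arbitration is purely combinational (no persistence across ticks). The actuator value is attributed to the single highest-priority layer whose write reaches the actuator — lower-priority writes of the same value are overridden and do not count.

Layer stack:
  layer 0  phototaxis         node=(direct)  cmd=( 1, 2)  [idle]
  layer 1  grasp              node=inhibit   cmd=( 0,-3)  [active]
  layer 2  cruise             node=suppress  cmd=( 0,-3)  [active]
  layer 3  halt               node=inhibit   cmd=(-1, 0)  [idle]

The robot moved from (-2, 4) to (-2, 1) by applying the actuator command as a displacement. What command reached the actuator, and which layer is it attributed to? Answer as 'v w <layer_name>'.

displacement = (-2, 1) − (-2, 4) = (0, -3)
layer 0 (phototaxis) idle — none
layer 1 (grasp) active — inhibits: none
layer 2 (cruise) active — suppresses: (0, -3)
layer 3 (halt) idle — unchanged: (0, -3)
→ actuator (0, -3) — from layer 2 (cruise)

0 -3 cruise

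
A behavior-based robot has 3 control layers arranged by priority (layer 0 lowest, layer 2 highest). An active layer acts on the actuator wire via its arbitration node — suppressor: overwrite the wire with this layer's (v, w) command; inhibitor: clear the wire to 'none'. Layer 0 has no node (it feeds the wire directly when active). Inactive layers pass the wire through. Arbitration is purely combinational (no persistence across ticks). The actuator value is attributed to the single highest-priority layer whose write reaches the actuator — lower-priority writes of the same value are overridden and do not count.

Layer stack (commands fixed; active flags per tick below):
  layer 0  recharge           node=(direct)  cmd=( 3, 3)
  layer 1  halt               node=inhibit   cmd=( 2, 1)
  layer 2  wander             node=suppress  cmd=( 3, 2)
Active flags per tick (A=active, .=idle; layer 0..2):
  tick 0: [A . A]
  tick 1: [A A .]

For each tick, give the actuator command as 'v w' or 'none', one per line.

3 2
none

tick 0:
  L0 recharge: active, feeds wire = (3, 3)
  L1 halt: idle → wire stays (3, 3)
  L2 wander: active, suppressor → wire = (3, 2)
  actuator = (3, 2)
tick 1:
  L0 recharge: active, feeds wire = (3, 3)
  L1 halt: active, inhibitor → wire = none
  L2 wander: idle → wire stays none
  actuator = none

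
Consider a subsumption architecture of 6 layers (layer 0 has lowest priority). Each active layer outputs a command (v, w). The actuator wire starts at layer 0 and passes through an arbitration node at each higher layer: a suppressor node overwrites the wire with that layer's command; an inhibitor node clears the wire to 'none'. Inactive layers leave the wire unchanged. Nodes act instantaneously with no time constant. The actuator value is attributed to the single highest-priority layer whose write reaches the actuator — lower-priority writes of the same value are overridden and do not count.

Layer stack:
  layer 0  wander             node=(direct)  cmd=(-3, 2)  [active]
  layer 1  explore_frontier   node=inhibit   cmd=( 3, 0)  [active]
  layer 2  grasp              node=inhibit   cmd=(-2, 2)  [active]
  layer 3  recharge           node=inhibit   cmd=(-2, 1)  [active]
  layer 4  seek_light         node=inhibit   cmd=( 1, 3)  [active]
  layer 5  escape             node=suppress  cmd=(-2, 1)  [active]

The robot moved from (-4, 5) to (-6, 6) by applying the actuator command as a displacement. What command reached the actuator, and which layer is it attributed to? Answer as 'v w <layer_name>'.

displacement = (-6, 6) − (-4, 5) = (-2, 1)
layer 0 (wander) active — direct: (-3, 2)
layer 1 (explore_frontier) active — inhibits: none
layer 2 (grasp) active — inhibits: none
layer 3 (recharge) active — inhibits: none
layer 4 (seek_light) active — inhibits: none
layer 5 (escape) active — suppresses: (-2, 1)
→ actuator (-2, 1) — from layer 5 (escape)

-2 1 escape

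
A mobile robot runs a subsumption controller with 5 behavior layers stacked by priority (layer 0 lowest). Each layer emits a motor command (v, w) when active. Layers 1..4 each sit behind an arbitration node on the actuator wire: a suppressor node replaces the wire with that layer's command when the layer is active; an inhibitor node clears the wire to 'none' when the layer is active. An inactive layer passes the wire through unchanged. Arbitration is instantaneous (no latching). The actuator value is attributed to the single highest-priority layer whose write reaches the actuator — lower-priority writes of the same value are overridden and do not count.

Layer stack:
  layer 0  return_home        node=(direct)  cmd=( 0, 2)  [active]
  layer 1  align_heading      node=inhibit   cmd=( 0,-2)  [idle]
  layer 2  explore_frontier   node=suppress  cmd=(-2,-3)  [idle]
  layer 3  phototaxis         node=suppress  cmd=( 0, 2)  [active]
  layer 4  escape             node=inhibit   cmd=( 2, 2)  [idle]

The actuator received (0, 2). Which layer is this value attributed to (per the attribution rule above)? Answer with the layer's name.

phototaxis

layer 0 (return_home) active — direct: (0, 2)
layer 1 (align_heading) idle — unchanged: (0, 2)
layer 2 (explore_frontier) idle — unchanged: (0, 2)
layer 3 (phototaxis) active — suppresses: (0, 2)
layer 4 (escape) idle — unchanged: (0, 2)
→ actuator (0, 2)
last writer: layer 3 = phototaxis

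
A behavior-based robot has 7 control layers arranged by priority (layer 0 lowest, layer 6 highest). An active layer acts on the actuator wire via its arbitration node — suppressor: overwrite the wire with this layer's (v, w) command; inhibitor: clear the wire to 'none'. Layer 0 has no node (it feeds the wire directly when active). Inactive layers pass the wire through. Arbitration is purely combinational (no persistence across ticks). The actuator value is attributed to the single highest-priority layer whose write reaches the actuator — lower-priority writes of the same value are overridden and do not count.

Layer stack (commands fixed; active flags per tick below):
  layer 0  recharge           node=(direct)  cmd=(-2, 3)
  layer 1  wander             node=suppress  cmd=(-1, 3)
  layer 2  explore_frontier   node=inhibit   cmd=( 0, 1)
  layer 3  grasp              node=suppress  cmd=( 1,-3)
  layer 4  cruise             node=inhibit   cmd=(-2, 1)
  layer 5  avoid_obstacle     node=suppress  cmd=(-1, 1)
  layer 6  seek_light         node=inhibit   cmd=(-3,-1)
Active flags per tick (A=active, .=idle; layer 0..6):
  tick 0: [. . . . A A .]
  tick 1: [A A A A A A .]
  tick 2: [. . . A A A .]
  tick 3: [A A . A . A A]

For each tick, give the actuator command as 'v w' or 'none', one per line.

-1 1
-1 1
-1 1
none

tick 0:
  layer 0 (recharge) idle — none
  layer 1 (wander) idle — unchanged: none
  layer 2 (explore_frontier) idle — unchanged: none
  layer 3 (grasp) idle — unchanged: none
  layer 4 (cruise) active — inhibits: none
  layer 5 (avoid_obstacle) active — suppresses: (-1, 1)
  layer 6 (seek_light) idle — unchanged: (-1, 1)
  → actuator (-1, 1)
tick 1:
  layer 0 (recharge) active — direct: (-2, 3)
  layer 1 (wander) active — suppresses: (-1, 3)
  layer 2 (explore_frontier) active — inhibits: none
  layer 3 (grasp) active — suppresses: (1, -3)
  layer 4 (cruise) active — inhibits: none
  layer 5 (avoid_obstacle) active — suppresses: (-1, 1)
  layer 6 (seek_light) idle — unchanged: (-1, 1)
  → actuator (-1, 1)
tick 2:
  layer 0 (recharge) idle — none
  layer 1 (wander) idle — unchanged: none
  layer 2 (explore_frontier) idle — unchanged: none
  layer 3 (grasp) active — suppresses: (1, -3)
  layer 4 (cruise) active — inhibits: none
  layer 5 (avoid_obstacle) active — suppresses: (-1, 1)
  layer 6 (seek_light) idle — unchanged: (-1, 1)
  → actuator (-1, 1)
tick 3:
  layer 0 (recharge) active — direct: (-2, 3)
  layer 1 (wander) active — suppresses: (-1, 3)
  layer 2 (explore_frontier) idle — unchanged: (-1, 3)
  layer 3 (grasp) active — suppresses: (1, -3)
  layer 4 (cruise) idle — unchanged: (1, -3)
  layer 5 (avoid_obstacle) active — suppresses: (-1, 1)
  layer 6 (seek_light) active — inhibits: none
  → actuator none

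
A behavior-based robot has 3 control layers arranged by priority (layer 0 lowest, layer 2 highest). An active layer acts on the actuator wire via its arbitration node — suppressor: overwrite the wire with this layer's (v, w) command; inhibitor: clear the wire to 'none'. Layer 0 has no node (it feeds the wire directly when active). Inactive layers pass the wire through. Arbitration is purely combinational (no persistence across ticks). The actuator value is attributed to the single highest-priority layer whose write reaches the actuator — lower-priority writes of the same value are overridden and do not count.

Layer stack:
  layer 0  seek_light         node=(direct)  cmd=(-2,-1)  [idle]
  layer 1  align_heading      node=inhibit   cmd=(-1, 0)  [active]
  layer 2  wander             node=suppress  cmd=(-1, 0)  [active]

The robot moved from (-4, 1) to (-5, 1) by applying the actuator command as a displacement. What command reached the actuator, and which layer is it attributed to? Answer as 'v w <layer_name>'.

displacement = (-5, 1) − (-4, 1) = (-1, 0)
[0] seek_light off; wire := none
[1] align_heading on (inhibit); wire := none
[2] wander on (suppress); wire := (-1, 0)
output (-1, 0) — from layer 2 (wander)

-1 0 wander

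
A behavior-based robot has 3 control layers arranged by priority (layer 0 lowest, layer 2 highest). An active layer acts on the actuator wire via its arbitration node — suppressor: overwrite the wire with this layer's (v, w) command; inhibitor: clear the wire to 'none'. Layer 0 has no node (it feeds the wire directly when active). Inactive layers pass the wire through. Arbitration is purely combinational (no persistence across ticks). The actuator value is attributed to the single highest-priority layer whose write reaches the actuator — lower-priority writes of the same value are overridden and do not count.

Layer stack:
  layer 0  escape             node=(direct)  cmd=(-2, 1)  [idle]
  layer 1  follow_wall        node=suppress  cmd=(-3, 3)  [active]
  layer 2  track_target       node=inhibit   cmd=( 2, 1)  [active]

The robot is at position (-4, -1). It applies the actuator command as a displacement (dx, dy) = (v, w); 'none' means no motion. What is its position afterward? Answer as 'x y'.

-4 -1

L0 escape: idle → wire = none
L1 follow_wall: active, suppressor → wire = (-3, 3)
L2 track_target: active, inhibitor → wire = none
actuator = none
position: (-4, -1) + none = (-4, -1)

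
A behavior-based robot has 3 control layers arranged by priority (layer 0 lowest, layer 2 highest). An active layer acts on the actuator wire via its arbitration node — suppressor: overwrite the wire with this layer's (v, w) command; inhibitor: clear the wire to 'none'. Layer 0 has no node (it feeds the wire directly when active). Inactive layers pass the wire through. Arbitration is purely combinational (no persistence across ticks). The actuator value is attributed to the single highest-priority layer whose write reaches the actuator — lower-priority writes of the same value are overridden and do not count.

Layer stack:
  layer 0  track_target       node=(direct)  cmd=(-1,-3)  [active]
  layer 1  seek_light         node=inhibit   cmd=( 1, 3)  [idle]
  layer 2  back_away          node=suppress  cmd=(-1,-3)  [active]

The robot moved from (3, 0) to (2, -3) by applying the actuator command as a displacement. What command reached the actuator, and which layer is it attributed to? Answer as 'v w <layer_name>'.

-1 -3 back_away

displacement = (2, -3) − (3, 0) = (-1, -3)
layer 0 (track_target) active — direct: (-1, -3)
layer 1 (seek_light) idle — unchanged: (-1, -3)
layer 2 (back_away) active — suppresses: (-1, -3)
→ actuator (-1, -3) — from layer 2 (back_away)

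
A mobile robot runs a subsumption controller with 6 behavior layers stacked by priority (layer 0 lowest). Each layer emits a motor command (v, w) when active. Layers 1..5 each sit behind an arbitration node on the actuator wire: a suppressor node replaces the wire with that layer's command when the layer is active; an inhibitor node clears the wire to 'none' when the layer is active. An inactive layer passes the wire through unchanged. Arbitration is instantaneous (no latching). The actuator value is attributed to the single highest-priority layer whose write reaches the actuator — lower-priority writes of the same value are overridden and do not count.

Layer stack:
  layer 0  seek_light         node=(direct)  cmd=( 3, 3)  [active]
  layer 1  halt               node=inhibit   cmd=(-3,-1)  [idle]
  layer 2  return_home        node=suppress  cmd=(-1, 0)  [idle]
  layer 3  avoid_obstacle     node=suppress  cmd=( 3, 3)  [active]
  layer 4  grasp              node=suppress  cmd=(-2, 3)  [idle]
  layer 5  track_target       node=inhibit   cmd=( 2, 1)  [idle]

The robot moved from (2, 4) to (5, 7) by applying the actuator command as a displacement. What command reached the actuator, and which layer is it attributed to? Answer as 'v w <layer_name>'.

3 3 avoid_obstacle

displacement = (5, 7) − (2, 4) = (3, 3)
[0] seek_light on; wire := (3, 3)
[1] halt off; pass (3, 3)
[2] return_home off; pass (3, 3)
[3] avoid_obstacle on (suppress); wire := (3, 3)
[4] grasp off; pass (3, 3)
[5] track_target off; pass (3, 3)
output (3, 3) — from layer 3 (avoid_obstacle)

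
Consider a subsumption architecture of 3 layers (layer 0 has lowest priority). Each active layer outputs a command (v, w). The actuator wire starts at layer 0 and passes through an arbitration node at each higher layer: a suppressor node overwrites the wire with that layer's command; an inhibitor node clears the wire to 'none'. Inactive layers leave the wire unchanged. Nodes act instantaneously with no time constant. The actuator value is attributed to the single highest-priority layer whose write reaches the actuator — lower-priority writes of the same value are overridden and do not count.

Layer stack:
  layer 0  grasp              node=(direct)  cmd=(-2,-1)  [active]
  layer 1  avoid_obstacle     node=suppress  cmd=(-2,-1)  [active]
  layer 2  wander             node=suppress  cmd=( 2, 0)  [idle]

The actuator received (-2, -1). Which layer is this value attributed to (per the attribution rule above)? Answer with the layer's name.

avoid_obstacle

[0] grasp on; wire := (-2, -1)
[1] avoid_obstacle on (suppress); wire := (-2, -1)
[2] wander off; pass (-2, -1)
output (-2, -1)
last writer: layer 1 = avoid_obstacle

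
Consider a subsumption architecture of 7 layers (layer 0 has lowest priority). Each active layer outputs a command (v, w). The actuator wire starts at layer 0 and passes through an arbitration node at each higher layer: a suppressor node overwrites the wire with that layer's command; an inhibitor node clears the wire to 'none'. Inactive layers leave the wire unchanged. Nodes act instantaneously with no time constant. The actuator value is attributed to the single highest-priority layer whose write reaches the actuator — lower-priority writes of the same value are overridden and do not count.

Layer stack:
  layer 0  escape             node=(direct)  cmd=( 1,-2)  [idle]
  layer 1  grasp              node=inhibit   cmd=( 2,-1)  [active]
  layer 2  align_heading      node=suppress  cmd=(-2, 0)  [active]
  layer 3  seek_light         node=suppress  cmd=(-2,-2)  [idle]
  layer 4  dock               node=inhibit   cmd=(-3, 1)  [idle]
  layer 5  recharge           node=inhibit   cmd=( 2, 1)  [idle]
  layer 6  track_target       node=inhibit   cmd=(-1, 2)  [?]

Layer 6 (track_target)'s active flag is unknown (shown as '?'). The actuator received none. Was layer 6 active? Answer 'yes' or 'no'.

If layer 6 is active=yes:
  actuator would be none
If layer 6 is active=no:
  actuator would be (-2, 0)
Observed none, so layer 6 was active.

yes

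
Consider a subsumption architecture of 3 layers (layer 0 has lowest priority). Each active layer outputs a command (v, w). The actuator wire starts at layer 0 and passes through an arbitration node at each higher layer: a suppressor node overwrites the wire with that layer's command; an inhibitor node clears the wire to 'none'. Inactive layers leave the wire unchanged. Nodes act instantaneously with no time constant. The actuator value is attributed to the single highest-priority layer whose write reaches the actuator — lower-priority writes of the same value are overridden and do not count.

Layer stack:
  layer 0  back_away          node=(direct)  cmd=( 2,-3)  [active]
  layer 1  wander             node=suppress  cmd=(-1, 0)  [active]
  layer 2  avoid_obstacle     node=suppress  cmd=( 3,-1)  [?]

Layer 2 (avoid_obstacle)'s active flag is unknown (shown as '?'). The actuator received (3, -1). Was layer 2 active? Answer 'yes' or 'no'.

yes

If layer 2 is active=yes:
  actuator would be (3, -1)
If layer 2 is active=no:
  actuator would be (-1, 0)
Observed (3, -1), so layer 2 was active.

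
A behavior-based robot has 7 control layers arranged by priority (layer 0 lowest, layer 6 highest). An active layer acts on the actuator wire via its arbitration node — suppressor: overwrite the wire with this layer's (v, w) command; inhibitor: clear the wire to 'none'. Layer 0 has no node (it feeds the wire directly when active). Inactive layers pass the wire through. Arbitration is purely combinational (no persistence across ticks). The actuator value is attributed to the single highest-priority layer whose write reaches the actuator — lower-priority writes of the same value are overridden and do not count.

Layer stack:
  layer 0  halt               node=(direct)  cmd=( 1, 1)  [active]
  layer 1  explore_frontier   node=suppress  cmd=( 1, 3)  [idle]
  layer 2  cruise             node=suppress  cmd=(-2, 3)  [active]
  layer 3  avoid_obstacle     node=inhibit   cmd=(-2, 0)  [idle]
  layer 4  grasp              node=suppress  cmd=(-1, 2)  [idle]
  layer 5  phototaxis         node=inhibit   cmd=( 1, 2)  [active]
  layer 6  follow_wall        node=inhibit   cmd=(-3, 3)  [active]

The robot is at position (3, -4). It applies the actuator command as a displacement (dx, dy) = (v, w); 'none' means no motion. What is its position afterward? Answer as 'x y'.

[0] halt on; wire := (1, 1)
[1] explore_frontier off; pass (1, 1)
[2] cruise on (suppress); wire := (-2, 3)
[3] avoid_obstacle off; pass (-2, 3)
[4] grasp off; pass (-2, 3)
[5] phototaxis on (inhibit); wire := none
[6] follow_wall on (inhibit); wire := none
output none
position: (3, -4) + none = (3, -4)

3 -4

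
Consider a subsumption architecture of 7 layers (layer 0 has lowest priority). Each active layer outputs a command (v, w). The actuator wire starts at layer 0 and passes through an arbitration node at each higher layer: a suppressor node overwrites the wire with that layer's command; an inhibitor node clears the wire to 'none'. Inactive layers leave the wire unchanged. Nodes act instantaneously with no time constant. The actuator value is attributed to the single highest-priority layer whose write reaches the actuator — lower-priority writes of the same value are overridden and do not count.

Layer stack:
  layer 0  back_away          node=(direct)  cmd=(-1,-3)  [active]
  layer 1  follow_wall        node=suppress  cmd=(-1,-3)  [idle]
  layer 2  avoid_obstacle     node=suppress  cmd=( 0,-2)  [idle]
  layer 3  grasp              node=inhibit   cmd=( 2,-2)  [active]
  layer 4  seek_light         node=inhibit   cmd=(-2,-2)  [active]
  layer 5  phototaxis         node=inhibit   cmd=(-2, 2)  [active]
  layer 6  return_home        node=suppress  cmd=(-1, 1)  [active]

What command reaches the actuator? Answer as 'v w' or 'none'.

[0] back_away on; wire := (-1, -3)
[1] follow_wall off; pass (-1, -3)
[2] avoid_obstacle off; pass (-1, -3)
[3] grasp on (inhibit); wire := none
[4] seek_light on (inhibit); wire := none
[5] phototaxis on (inhibit); wire := none
[6] return_home on (suppress); wire := (-1, 1)
output (-1, 1)

-1 1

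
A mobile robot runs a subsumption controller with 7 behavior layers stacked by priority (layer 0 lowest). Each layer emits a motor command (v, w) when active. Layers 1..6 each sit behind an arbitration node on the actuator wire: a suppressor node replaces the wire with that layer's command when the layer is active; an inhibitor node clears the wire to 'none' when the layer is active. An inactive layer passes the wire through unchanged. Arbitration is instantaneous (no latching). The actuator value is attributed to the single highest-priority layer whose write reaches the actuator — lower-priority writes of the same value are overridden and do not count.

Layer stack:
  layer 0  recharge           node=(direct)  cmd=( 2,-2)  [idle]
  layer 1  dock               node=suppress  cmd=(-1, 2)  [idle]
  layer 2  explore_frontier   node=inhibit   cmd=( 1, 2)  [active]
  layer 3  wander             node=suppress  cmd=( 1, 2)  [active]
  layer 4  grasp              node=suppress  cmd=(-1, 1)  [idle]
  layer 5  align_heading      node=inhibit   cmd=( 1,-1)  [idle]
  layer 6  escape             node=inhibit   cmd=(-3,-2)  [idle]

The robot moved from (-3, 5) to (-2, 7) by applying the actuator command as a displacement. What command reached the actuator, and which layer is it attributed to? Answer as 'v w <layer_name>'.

displacement = (-2, 7) − (-3, 5) = (1, 2)
layer 0 (recharge) idle — none
layer 1 (dock) idle — unchanged: none
layer 2 (explore_frontier) active — inhibits: none
layer 3 (wander) active — suppresses: (1, 2)
layer 4 (grasp) idle — unchanged: (1, 2)
layer 5 (align_heading) idle — unchanged: (1, 2)
layer 6 (escape) idle — unchanged: (1, 2)
→ actuator (1, 2) — from layer 3 (wander)

1 2 wander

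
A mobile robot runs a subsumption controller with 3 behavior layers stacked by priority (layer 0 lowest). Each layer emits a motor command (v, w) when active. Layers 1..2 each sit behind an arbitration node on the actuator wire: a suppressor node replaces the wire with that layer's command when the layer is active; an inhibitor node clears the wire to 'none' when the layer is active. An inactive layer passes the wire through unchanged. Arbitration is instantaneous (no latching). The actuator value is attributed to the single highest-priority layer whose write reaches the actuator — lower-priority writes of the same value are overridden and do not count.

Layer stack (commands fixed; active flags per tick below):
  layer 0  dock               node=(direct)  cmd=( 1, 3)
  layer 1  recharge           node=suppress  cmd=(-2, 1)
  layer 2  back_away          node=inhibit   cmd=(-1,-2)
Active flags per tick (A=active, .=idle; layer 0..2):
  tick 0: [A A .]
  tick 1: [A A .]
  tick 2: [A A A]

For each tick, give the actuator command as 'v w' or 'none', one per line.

tick 0:
  [0] dock on; wire := (1, 3)
  [1] recharge on (suppress); wire := (-2, 1)
  [2] back_away off; pass (-2, 1)
  output (-2, 1)
tick 1:
  [0] dock on; wire := (1, 3)
  [1] recharge on (suppress); wire := (-2, 1)
  [2] back_away off; pass (-2, 1)
  output (-2, 1)
tick 2:
  [0] dock on; wire := (1, 3)
  [1] recharge on (suppress); wire := (-2, 1)
  [2] back_away on (inhibit); wire := none
  output none

-2 1
-2 1
none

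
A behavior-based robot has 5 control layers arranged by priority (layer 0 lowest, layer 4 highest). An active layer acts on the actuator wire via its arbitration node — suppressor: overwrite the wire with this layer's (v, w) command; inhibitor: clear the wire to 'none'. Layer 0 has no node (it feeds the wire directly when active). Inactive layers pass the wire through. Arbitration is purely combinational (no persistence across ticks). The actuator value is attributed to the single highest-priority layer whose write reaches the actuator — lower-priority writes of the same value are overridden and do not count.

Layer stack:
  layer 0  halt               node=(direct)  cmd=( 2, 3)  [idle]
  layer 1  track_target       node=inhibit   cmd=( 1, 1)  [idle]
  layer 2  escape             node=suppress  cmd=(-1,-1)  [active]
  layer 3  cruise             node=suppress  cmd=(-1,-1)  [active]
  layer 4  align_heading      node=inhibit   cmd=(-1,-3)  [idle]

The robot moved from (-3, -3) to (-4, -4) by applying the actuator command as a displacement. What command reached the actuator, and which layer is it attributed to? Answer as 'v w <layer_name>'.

displacement = (-4, -4) − (-3, -3) = (-1, -1)
L0 halt: idle → wire = none
L1 track_target: idle → wire stays none
L2 escape: active, suppressor → wire = (-1, -1)
L3 cruise: active, suppressor → wire = (-1, -1)
L4 align_heading: idle → wire stays (-1, -1)
actuator = (-1, -1) — from layer 3 (cruise)

-1 -1 cruise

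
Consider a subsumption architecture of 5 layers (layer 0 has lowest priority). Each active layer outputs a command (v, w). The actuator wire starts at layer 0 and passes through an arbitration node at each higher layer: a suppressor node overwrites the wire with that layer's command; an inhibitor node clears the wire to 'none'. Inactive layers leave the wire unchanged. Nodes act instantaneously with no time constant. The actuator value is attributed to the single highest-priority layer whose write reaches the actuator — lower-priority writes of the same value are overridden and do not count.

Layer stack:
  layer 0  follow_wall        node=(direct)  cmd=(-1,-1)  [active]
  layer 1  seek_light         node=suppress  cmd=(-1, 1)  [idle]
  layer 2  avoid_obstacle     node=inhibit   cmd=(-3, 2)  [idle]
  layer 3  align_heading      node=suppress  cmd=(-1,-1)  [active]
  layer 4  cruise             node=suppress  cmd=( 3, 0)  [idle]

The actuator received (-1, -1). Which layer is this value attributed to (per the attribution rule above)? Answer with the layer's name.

[0] follow_wall on; wire := (-1, -1)
[1] seek_light off; pass (-1, -1)
[2] avoid_obstacle off; pass (-1, -1)
[3] align_heading on (suppress); wire := (-1, -1)
[4] cruise off; pass (-1, -1)
output (-1, -1)
last writer: layer 3 = align_heading

align_heading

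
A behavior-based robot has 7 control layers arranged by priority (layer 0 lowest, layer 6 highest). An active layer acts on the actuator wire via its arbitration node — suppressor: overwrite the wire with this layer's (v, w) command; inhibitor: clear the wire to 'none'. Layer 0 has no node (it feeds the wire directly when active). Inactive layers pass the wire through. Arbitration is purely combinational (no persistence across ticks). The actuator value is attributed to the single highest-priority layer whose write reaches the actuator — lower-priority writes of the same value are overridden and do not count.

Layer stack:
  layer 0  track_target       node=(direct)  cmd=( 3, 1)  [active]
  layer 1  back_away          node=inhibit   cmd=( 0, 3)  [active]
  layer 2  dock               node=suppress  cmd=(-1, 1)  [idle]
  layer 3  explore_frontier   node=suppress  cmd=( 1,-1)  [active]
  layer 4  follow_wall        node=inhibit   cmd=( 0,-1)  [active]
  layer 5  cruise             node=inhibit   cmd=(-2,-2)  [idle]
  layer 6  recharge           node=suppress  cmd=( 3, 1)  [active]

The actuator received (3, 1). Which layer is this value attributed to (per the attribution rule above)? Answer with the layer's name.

recharge

L0 track_target: active, feeds wire = (3, 1)
L1 back_away: active, inhibitor → wire = none
L2 dock: idle → wire stays none
L3 explore_frontier: active, suppressor → wire = (1, -1)
L4 follow_wall: active, inhibitor → wire = none
L5 cruise: idle → wire stays none
L6 recharge: active, suppressor → wire = (3, 1)
actuator = (3, 1)
last writer: layer 6 = recharge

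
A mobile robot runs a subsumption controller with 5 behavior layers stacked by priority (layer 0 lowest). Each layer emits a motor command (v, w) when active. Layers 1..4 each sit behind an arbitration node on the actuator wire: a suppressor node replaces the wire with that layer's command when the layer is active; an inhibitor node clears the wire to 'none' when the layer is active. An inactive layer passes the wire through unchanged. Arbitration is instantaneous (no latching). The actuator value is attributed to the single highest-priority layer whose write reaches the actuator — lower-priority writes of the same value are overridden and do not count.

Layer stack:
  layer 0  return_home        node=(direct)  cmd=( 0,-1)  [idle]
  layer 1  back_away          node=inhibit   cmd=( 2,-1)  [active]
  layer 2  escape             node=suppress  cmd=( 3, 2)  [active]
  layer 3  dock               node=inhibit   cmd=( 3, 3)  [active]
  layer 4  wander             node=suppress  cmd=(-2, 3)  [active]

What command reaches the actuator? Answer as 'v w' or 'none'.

[0] return_home off; wire := none
[1] back_away on (inhibit); wire := none
[2] escape on (suppress); wire := (3, 2)
[3] dock on (inhibit); wire := none
[4] wander on (suppress); wire := (-2, 3)
output (-2, 3)

-2 3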